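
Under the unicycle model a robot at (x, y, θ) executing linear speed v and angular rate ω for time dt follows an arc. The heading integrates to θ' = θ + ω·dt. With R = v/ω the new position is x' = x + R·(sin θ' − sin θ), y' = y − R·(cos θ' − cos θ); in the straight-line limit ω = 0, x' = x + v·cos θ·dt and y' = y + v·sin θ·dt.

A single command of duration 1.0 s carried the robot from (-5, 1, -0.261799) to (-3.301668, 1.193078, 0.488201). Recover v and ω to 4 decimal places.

Δθ = 0.488201 − -0.261799 = 0.750000
ω = Δθ/dt = 0.750000/1.0 = 0.7500
R = Δx/(sin θ' − sin θ) = 2.3333
v = R·ω = 2.3333·0.7500 = 1.7500

v = 1.7500, ω = 0.7500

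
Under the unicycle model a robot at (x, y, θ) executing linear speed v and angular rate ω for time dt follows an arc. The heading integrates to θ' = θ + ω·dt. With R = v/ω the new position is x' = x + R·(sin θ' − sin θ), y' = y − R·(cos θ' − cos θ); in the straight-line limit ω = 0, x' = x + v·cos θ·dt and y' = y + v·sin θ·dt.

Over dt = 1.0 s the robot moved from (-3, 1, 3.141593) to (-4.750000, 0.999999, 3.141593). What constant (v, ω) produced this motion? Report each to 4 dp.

v = 1.7500, ω = 0.0000

Δθ = 3.141593 − 3.141593 = 0.000000
ω = Δθ/dt = 0.000000/1.0 = 0.0000
ω = 0 → v = (Δx·cos θ + Δy·sin θ)/dt = 1.7500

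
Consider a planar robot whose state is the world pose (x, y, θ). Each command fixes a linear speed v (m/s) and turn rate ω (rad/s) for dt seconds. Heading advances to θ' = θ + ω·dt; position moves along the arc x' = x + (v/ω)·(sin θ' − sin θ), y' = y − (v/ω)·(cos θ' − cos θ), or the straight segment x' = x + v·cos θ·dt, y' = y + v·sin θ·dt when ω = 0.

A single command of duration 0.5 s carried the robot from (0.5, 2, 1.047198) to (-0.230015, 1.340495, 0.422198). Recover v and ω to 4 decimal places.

Δθ = 0.422198 − 1.047198 = -0.625000
ω = Δθ/dt = -0.625000/0.5 = -1.2500
R = Δx/(sin θ' − sin θ) = 1.6000
v = R·ω = 1.6000·-1.2500 = -2.0000

v = -2.0000, ω = -1.2500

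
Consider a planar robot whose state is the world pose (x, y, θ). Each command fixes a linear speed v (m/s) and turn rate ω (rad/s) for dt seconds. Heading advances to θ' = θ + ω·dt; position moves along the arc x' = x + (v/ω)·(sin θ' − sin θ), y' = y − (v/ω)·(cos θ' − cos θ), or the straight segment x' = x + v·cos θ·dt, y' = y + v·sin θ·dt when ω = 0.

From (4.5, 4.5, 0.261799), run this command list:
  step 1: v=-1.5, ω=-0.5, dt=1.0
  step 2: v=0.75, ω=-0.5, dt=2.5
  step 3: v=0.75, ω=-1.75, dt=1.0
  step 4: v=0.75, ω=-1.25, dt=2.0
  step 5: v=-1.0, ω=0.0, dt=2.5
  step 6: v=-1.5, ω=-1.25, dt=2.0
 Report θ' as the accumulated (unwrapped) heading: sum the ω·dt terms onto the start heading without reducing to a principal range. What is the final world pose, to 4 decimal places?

step 1: θ'=-0.2382 (R=3.0000) → pose (3.0157, 4.4825, -0.2382)
step 2: θ'=-1.4882 (R=-1.5000) → pose (4.1566, 3.1486, -1.4882)
step 3: θ'=-3.2382 (R=-0.4286) → pose (3.6882, 2.6867, -3.2382)
step 4: θ'=-5.7382 (R=-0.6000) → pose (3.4350, 3.7969, -5.7382)
step 5: θ'=-5.7382 (straight) → pose (1.2972, 2.5009, -5.7382)
step 6: θ'=-8.2382 (R=1.2000) → pose (-0.4374, 3.9769, -8.2382)

(-0.4374, 3.9769, -8.2382)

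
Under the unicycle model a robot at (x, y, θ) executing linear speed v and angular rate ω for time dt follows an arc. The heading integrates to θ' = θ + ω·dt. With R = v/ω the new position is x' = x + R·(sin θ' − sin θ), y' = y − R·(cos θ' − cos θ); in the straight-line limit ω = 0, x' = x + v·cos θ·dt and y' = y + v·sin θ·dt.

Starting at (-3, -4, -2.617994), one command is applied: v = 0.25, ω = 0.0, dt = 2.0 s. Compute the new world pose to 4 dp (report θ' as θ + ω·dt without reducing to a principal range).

θ' = -2.6180 + 0.0·2.0 = -2.6180
ω = 0 → straight: x' = -3 + 0.25·cos(-2.6180)·2.0 = -3.4330
y' = -4 + 0.25·sin(-2.6180)·2.0 = -4.2500

(-3.4330, -4.2500, -2.6180)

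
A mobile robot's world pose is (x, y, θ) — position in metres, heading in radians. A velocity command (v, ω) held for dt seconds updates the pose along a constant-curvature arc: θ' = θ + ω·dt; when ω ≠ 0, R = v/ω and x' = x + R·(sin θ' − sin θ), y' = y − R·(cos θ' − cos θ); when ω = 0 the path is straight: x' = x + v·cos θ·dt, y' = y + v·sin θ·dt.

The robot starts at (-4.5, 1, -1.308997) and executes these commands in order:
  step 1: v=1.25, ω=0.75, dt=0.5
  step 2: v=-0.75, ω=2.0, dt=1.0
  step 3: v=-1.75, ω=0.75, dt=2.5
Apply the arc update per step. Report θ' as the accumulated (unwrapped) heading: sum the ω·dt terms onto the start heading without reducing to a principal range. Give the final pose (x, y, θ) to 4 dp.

step 1: θ'=-0.9340 (R=1.6667) → pose (-4.2301, 0.4403, -0.9340)
step 2: θ'=1.0660 (R=-0.3750) → pose (-4.8599, 0.3987, 1.0660)
step 3: θ'=2.9410 (R=-2.3333) → pose (-3.2825, -3.0163, 2.9410)

(-3.2825, -3.0163, 2.9410)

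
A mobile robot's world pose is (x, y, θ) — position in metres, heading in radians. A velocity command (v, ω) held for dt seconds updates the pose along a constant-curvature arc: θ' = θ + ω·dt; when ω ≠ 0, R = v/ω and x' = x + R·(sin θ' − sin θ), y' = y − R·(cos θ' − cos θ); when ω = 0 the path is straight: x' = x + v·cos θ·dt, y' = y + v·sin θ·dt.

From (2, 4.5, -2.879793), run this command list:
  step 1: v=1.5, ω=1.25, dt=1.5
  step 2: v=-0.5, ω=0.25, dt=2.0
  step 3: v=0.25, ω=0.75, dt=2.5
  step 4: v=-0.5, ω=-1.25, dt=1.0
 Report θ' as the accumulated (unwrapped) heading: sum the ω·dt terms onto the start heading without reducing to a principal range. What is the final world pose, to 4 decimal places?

(0.7207, 3.2833, 0.1202)

step 1: θ'=-1.0048 (R=1.2000) → pose (1.2977, 2.6974, -1.0048)
step 2: θ'=-0.5048 (R=-2.0000) → pose (0.5769, 3.3754, -0.5048)
step 3: θ'=1.3702 (R=0.3333) → pose (1.0647, 3.6007, 1.3702)
step 4: θ'=0.1202 (R=0.4000) → pose (0.7207, 3.2833, 0.1202)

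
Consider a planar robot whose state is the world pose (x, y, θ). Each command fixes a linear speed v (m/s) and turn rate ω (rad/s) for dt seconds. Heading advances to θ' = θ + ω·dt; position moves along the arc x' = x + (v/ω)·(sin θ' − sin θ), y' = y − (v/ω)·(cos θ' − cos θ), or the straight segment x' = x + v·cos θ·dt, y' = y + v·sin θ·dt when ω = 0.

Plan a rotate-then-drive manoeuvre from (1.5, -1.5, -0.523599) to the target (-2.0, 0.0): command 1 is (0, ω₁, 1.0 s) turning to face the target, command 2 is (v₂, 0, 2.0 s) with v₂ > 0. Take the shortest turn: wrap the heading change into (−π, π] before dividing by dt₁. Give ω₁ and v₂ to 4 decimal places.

ω₁ = -3.0229, v₂ = 1.9039

heading to target = atan2(0−-1.5, -2−1.5) = 2.7367
Δθ = wrap(2.7367 − -0.5236) = -3.0229; ω₁ = Δθ/dt₁ = -3.0229
distance = √((-2−1.5)² + (0−-1.5)²) = 3.8079; v₂ = distance/dt₂ = 1.9039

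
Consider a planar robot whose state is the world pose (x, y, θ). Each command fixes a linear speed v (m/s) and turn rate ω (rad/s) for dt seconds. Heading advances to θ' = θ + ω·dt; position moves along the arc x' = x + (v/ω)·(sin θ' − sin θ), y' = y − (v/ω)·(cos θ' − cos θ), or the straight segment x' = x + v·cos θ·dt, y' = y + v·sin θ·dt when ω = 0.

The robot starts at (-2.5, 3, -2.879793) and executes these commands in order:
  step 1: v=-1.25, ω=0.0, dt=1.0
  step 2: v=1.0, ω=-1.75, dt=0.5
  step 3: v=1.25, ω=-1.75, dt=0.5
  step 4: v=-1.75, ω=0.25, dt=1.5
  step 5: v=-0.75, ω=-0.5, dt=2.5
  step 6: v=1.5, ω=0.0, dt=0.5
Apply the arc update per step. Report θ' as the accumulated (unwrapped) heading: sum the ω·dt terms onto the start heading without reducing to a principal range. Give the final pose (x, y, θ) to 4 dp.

(-1.1323, 0.2142, -5.5048)

step 1: θ'=-2.8798 (straight) → pose (-1.2926, 3.3235, -2.8798)
step 2: θ'=-3.7548 (R=-0.5714) → pose (-1.7693, 3.4082, -3.7548)
step 3: θ'=-4.6298 (R=-0.7143) → pose (-2.0701, 3.9334, -4.6298)
step 4: θ'=-4.2548 (R=-7.0000) → pose (-1.3738, 1.4183, -4.2548)
step 5: θ'=-5.5048 (R=1.5000) → pose (-1.6663, -0.3124, -5.5048)
step 6: θ'=-5.5048 (straight) → pose (-1.1323, 0.2142, -5.5048)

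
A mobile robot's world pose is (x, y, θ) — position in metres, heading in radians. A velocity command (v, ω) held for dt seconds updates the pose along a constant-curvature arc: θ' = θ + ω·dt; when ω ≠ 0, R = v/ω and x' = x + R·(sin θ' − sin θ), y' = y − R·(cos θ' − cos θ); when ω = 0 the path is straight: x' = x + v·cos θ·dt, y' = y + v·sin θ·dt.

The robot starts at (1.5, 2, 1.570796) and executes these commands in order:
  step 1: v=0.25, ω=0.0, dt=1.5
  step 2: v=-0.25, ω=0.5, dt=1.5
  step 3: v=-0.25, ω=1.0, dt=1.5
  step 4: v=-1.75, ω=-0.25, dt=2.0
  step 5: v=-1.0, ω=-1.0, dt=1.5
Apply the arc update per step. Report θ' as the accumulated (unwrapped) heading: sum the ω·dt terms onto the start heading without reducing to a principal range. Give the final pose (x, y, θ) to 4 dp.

step 1: θ'=1.5708 (straight) → pose (1.5000, 2.3750, 1.5708)
step 2: θ'=2.3208 (R=-0.5000) → pose (1.6342, 2.0342, 2.3208)
step 3: θ'=3.8208 (R=-0.2500) → pose (1.9741, 2.0101, 3.8208)
step 4: θ'=3.3208 (R=7.0000) → pose (5.1236, 3.4515, 3.3208)
step 5: θ'=1.8208 (R=1.0000) → pose (6.2708, 2.7149, 1.8208)

(6.2708, 2.7149, 1.8208)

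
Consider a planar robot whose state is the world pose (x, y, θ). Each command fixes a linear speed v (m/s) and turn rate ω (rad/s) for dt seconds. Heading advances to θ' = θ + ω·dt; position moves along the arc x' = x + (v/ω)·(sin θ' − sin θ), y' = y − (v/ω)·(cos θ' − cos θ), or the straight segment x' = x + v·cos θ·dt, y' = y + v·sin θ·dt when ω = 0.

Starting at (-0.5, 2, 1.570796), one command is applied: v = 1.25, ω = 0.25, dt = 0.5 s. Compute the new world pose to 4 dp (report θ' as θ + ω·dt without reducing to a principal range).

θ' = 1.5708 + 0.25·0.5 = 1.6958
R = v/ω = 1.25/0.25 = 5.0000
x' = -0.5 + 5.0000·(sin 1.6958 − sin 1.5708) = -0.5390
y' = 2 − 5.0000·(cos 1.6958 − cos 1.5708) = 2.6234

(-0.5390, 2.6234, 1.6958)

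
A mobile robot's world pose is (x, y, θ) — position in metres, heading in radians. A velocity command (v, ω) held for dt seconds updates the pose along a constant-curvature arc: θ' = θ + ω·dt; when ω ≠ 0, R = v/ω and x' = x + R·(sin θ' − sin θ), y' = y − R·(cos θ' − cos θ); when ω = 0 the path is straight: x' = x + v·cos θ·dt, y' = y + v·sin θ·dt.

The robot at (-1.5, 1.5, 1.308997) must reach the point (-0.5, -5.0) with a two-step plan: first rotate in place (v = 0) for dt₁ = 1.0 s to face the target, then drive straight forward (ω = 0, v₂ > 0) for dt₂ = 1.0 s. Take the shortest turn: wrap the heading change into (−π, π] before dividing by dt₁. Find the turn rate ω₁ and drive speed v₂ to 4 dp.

ω₁ = -2.7271, v₂ = 6.5765

heading to target = atan2(-5−1.5, -0.5−-1.5) = -1.4181
Δθ = wrap(-1.4181 − 1.3090) = -2.7271; ω₁ = Δθ/dt₁ = -2.7271
distance = √((-0.5−-1.5)² + (-5−1.5)²) = 6.5765; v₂ = distance/dt₂ = 6.5765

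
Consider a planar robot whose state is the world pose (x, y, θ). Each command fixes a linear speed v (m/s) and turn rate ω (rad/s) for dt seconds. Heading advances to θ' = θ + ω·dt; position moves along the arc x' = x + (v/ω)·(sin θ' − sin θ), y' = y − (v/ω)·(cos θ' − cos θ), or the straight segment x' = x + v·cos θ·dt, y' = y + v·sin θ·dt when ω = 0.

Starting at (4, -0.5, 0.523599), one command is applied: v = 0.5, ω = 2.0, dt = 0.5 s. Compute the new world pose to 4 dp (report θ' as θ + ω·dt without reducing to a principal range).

θ' = 0.5236 + 2.0·0.5 = 1.5236
R = v/ω = 0.5/2.0 = 0.2500
x' = 4 + 0.2500·(sin 1.5236 − sin 0.5236) = 4.1247
y' = -0.5 − 0.2500·(cos 1.5236 − cos 0.5236) = -0.2953

(4.1247, -0.2953, 1.5236)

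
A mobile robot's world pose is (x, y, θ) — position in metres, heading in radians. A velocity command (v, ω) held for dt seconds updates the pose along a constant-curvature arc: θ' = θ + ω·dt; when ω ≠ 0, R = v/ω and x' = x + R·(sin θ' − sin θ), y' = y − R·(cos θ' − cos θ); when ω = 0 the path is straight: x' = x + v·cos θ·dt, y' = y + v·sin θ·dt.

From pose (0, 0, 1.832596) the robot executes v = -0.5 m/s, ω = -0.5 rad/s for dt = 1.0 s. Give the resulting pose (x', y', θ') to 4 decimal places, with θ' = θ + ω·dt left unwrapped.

(0.0058, -0.4948, 1.3326)

θ' = 1.8326 + -0.5·1.0 = 1.3326
R = v/ω = -0.5/-0.5 = 1.0000
x' = 0 + 1.0000·(sin 1.3326 − sin 1.8326) = 0.0058
y' = 0 − 1.0000·(cos 1.3326 − cos 1.8326) = -0.4948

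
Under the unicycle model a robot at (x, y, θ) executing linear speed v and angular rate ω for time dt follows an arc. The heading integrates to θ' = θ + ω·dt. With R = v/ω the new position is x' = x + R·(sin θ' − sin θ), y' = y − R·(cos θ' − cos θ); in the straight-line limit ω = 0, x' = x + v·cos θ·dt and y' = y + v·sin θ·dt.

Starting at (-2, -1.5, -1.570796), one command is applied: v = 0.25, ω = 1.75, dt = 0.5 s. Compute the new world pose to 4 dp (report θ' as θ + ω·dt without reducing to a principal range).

(-1.9487, -1.6096, -0.6958)

θ' = -1.5708 + 1.75·0.5 = -0.6958
R = v/ω = 0.25/1.75 = 0.1429
x' = -2 + 0.1429·(sin -0.6958 − sin -1.5708) = -1.9487
y' = -1.5 − 0.1429·(cos -0.6958 − cos -1.5708) = -1.6096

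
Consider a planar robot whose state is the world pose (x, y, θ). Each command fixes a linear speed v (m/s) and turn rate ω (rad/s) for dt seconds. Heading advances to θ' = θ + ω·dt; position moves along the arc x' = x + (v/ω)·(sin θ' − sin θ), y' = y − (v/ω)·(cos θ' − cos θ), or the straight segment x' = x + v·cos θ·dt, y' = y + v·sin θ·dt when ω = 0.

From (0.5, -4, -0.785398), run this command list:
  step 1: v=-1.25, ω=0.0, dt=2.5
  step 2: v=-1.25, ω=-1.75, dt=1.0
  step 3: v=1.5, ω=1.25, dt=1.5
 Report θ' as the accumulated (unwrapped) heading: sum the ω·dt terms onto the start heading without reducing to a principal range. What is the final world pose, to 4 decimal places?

(-1.6640, -2.6321, -0.6604)

step 1: θ'=-0.7854 (straight) → pose (-1.7097, -1.7903, -0.7854)
step 2: θ'=-2.5354 (R=0.7143) → pose (-1.6116, -0.6982, -2.5354)
step 3: θ'=-0.6604 (R=1.2000) → pose (-1.6640, -2.6321, -0.6604)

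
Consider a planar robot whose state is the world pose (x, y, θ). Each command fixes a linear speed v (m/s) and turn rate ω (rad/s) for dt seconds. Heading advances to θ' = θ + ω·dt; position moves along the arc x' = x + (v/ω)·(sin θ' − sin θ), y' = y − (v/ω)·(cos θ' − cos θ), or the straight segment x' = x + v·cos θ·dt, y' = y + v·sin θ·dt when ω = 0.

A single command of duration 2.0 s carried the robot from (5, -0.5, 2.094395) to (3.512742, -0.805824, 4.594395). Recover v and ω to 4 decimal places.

Δθ = 4.594395 − 2.094395 = 2.500000
ω = Δθ/dt = 2.500000/2.0 = 1.2500
R = Δx/(sin θ' − sin θ) = 0.8000
v = R·ω = 0.8000·1.2500 = 1.0000

v = 1.0000, ω = 1.2500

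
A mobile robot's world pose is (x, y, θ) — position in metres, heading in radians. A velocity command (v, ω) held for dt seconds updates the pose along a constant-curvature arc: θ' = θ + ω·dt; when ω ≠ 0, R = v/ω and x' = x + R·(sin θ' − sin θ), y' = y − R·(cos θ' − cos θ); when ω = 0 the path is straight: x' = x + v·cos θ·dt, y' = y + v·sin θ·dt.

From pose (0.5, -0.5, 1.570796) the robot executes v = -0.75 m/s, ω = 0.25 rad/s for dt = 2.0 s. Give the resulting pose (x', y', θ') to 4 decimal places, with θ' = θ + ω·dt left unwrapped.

θ' = 1.5708 + 0.25·2.0 = 2.0708
R = v/ω = -0.75/0.25 = -3.0000
x' = 0.5 + -3.0000·(sin 2.0708 − sin 1.5708) = 0.8673
y' = -0.5 − -3.0000·(cos 2.0708 − cos 1.5708) = -1.9383

(0.8673, -1.9383, 2.0708)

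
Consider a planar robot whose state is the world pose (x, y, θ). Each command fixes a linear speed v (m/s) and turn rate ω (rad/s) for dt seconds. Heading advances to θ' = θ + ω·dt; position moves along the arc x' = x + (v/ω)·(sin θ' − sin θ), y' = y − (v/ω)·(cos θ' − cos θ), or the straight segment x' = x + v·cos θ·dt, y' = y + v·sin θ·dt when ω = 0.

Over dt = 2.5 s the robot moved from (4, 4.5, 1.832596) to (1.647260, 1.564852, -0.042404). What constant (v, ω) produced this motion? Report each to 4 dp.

Δθ = -0.042404 − 1.832596 = -1.875000
ω = Δθ/dt = -1.875000/2.5 = -0.7500
R = −Δy/(cos θ' − cos θ) = 2.3333
v = R·ω = 2.3333·-0.7500 = -1.7500

v = -1.7500, ω = -0.7500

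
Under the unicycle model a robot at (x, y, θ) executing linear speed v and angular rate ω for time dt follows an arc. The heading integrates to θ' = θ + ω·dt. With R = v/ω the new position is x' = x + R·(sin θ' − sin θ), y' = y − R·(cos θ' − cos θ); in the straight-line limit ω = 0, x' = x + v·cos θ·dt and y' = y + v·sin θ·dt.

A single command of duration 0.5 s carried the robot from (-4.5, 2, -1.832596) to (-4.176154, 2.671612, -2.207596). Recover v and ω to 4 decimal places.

v = -1.5000, ω = -0.7500

Δθ = -2.207596 − -1.832596 = -0.375000
ω = Δθ/dt = -0.375000/0.5 = -0.7500
R = −Δy/(cos θ' − cos θ) = 2.0000
v = R·ω = 2.0000·-0.7500 = -1.5000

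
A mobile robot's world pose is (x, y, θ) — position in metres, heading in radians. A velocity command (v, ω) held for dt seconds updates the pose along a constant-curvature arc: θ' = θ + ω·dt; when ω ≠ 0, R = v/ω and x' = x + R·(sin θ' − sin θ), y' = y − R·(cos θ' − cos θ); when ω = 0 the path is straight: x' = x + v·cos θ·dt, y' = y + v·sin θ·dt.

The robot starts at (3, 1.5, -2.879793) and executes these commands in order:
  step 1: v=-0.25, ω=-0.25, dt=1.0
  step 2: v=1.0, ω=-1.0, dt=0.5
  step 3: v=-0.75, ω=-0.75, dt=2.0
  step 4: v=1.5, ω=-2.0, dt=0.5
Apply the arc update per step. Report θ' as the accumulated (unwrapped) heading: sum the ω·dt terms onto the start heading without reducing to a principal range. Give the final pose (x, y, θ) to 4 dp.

step 1: θ'=-3.1298 (R=1.0000) → pose (3.2470, 1.5340, -3.1298)
step 2: θ'=-3.6298 (R=-1.0000) → pose (2.7662, 1.6508, -3.6298)
step 3: θ'=-5.1298 (R=1.0000) → pose (3.2113, 0.3622, -5.1298)
step 4: θ'=-6.1298 (R=-0.7500) → pose (3.7823, 0.7993, -6.1298)

(3.7823, 0.7993, -6.1298)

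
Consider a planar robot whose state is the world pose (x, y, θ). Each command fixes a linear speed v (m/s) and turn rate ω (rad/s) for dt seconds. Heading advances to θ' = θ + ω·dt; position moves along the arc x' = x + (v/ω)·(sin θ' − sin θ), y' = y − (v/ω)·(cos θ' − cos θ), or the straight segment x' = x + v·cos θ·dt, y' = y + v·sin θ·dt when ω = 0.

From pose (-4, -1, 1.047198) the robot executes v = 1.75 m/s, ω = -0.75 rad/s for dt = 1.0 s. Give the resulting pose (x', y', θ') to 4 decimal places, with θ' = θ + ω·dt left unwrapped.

(-2.6626, 0.0644, 0.2972)

θ' = 1.0472 + -0.75·1.0 = 0.2972
R = v/ω = 1.75/-0.75 = -2.3333
x' = -4 + -2.3333·(sin 0.2972 − sin 1.0472) = -2.6626
y' = -1 − -2.3333·(cos 0.2972 − cos 1.0472) = 0.0644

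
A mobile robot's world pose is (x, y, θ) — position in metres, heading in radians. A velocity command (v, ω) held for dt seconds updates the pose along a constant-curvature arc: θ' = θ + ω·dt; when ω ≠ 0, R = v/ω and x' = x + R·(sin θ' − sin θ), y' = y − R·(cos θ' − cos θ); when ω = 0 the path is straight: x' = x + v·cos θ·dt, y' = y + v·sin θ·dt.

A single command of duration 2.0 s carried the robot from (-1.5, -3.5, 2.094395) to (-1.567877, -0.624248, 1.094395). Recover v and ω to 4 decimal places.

Δθ = 1.094395 − 2.094395 = -1.000000
ω = Δθ/dt = -1.000000/2.0 = -0.5000
R = −Δy/(cos θ' − cos θ) = -3.0000
v = R·ω = -3.0000·-0.5000 = 1.5000

v = 1.5000, ω = -0.5000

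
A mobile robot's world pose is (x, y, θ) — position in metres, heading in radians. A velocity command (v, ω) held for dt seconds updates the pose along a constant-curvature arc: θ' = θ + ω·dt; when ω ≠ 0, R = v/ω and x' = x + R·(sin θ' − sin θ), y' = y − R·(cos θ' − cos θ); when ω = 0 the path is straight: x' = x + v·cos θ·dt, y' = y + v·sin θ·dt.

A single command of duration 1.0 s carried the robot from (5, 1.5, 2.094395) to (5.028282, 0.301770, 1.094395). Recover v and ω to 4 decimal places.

Δθ = 1.094395 − 2.094395 = -1.000000
ω = Δθ/dt = -1.000000/1.0 = -1.0000
R = −Δy/(cos θ' − cos θ) = 1.2500
v = R·ω = 1.2500·-1.0000 = -1.2500

v = -1.2500, ω = -1.0000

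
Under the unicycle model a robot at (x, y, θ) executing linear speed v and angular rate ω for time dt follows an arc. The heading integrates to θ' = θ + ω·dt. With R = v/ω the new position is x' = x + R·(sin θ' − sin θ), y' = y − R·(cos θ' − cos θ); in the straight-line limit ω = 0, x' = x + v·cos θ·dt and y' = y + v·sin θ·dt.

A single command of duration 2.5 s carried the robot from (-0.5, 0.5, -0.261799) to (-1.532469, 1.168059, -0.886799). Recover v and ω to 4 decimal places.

v = -0.5000, ω = -0.2500

Δθ = -0.886799 − -0.261799 = -0.625000
ω = Δθ/dt = -0.625000/2.5 = -0.2500
R = Δx/(sin θ' − sin θ) = 2.0000
v = R·ω = 2.0000·-0.2500 = -0.5000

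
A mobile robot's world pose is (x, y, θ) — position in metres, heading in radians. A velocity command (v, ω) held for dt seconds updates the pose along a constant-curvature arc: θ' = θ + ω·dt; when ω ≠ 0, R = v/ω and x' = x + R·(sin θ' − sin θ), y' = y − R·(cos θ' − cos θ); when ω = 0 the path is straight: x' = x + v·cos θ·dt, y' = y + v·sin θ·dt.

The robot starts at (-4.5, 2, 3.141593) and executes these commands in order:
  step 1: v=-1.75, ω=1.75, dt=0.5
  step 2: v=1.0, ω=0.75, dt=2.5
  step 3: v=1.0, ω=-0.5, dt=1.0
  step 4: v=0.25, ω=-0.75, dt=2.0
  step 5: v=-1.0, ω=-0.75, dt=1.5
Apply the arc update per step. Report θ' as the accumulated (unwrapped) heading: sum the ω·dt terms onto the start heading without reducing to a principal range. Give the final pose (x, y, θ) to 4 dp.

(-1.0601, -0.5085, 2.7666)

step 1: θ'=4.0166 (R=-1.0000) → pose (-3.7325, 2.3590, 4.0166)
step 2: θ'=5.8916 (R=1.3333) → pose (-3.2179, 0.2719, 5.8916)
step 3: θ'=5.3916 (R=-2.0000) → pose (-2.4251, -0.3203, 5.3916)
step 4: θ'=3.8916 (R=-0.3333) → pose (-2.4573, -0.7736, 3.8916)
step 5: θ'=2.7666 (R=1.3333) → pose (-1.0601, -0.5085, 2.7666)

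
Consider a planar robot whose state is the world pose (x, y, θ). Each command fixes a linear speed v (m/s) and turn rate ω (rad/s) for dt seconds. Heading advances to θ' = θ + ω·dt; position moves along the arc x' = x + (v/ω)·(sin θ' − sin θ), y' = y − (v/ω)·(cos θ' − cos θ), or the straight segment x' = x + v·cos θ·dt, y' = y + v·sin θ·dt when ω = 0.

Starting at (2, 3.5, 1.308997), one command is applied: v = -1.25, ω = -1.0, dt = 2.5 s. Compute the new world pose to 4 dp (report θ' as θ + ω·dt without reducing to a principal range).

(-0.3683, 3.3601, -1.1910)

θ' = 1.3090 + -1.0·2.5 = -1.1910
R = v/ω = -1.25/-1.0 = 1.2500
x' = 2 + 1.2500·(sin -1.1910 − sin 1.3090) = -0.3683
y' = 3.5 − 1.2500·(cos -1.1910 − cos 1.3090) = 3.3601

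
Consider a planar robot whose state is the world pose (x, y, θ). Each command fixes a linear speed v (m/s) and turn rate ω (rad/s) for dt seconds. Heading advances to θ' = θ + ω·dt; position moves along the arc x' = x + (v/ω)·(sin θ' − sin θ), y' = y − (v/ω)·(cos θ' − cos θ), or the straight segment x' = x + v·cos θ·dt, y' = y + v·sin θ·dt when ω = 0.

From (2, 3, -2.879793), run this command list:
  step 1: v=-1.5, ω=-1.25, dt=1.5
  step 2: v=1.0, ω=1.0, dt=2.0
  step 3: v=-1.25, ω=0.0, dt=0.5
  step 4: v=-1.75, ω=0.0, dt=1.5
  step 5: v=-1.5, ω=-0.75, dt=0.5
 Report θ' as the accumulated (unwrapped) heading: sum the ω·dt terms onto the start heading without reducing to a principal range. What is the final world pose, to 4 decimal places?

(5.8739, 4.1321, -3.1298)

step 1: θ'=-4.7548 (R=1.2000) → pose (3.5095, 1.7900, -4.7548)
step 2: θ'=-2.7548 (R=1.0000) → pose (2.1332, 2.7585, -2.7548)
step 3: θ'=-2.7548 (straight) → pose (2.7120, 2.9943, -2.7548)
step 4: θ'=-2.7548 (straight) → pose (5.1431, 3.9845, -2.7548)
step 5: θ'=-3.1298 (R=2.0000) → pose (5.8739, 4.1321, -3.1298)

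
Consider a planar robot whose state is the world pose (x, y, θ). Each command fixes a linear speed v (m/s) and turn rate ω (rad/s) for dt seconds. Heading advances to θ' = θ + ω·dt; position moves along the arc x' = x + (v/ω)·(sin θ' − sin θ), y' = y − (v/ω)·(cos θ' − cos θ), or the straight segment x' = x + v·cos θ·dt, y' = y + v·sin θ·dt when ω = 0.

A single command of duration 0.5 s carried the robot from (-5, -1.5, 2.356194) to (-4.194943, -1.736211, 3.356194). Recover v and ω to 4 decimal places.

Δθ = 3.356194 − 2.356194 = 1.000000
ω = Δθ/dt = 1.000000/0.5 = 2.0000
R = Δx/(sin θ' − sin θ) = -0.8750
v = R·ω = -0.8750·2.0000 = -1.7500

v = -1.7500, ω = 2.0000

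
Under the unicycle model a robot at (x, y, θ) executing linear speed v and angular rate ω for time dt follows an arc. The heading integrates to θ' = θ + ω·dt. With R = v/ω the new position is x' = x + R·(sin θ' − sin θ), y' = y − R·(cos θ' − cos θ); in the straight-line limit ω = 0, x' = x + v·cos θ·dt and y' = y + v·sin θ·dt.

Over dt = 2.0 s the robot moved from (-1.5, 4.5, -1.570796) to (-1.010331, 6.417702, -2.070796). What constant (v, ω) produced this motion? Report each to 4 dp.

v = -1.0000, ω = -0.2500

Δθ = -2.070796 − -1.570796 = -0.500000
ω = Δθ/dt = -0.500000/2.0 = -0.2500
R = −Δy/(cos θ' − cos θ) = 4.0000
v = R·ω = 4.0000·-0.2500 = -1.0000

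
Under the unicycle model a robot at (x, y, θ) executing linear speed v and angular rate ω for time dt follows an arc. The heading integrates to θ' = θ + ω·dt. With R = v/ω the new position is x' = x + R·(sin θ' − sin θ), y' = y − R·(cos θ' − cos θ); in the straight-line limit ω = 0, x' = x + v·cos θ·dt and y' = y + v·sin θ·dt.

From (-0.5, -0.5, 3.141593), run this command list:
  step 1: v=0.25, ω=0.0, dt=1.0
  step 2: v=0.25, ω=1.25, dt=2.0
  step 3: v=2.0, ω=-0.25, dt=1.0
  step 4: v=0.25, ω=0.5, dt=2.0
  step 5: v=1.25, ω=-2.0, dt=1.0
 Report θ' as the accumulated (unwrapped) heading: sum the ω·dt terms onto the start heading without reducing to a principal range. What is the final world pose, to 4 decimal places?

(1.6710, -3.2454, 4.3916)

step 1: θ'=3.1416 (straight) → pose (-0.7500, -0.5000, 3.1416)
step 2: θ'=5.6416 (R=0.2000) → pose (-0.8697, -0.8602, 5.6416)
step 3: θ'=5.3916 (R=-8.0000) → pose (0.5671, -2.2440, 5.3916)
step 4: θ'=6.3916 (R=0.5000) → pose (1.0102, -2.4270, 6.3916)
step 5: θ'=4.3916 (R=-0.6250) → pose (1.6710, -3.2454, 4.3916)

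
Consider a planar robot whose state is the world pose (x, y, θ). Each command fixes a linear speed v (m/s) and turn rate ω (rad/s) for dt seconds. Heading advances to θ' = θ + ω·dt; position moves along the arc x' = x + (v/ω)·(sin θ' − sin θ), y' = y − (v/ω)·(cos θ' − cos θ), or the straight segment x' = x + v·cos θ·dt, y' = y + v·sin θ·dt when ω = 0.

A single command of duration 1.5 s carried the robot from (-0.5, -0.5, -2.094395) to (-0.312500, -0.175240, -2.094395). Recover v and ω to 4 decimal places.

v = -0.2500, ω = 0.0000

Δθ = -2.094395 − -2.094395 = 0.000000
ω = Δθ/dt = 0.000000/1.5 = 0.0000
ω = 0 → v = (Δx·cos θ + Δy·sin θ)/dt = -0.2500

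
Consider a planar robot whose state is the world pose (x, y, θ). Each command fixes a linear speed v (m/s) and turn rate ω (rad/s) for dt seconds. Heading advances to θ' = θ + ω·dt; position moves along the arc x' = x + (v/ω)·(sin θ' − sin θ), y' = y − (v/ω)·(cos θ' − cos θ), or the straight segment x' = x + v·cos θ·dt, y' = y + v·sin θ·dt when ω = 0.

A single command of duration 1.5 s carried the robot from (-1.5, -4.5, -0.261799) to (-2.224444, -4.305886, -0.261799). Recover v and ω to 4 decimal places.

Δθ = -0.261799 − -0.261799 = 0.000000
ω = Δθ/dt = 0.000000/1.5 = 0.0000
ω = 0 → v = (Δx·cos θ + Δy·sin θ)/dt = -0.5000

v = -0.5000, ω = 0.0000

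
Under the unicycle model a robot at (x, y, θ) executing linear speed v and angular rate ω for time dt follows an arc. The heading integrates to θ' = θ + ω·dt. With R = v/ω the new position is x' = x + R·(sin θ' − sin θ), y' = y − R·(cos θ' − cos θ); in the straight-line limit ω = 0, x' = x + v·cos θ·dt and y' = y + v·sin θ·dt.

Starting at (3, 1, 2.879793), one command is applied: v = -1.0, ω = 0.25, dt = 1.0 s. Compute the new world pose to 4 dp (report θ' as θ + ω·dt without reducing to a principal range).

θ' = 2.8798 + 0.25·1.0 = 3.1298
R = v/ω = -1.0/0.25 = -4.0000
x' = 3 + -4.0000·(sin 3.1298 − sin 2.8798) = 3.9881
y' = 1 − -4.0000·(cos 3.1298 − cos 2.8798) = 0.8640

(3.9881, 0.8640, 3.1298)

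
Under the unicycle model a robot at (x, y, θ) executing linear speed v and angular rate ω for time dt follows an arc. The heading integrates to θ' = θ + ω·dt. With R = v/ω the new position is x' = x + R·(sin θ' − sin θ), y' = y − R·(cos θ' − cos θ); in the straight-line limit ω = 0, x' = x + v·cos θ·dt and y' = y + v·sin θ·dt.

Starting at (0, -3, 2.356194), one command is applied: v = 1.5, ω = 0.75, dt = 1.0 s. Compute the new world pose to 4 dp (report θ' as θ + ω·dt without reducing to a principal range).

(-1.3434, -2.4155, 3.1062)

θ' = 2.3562 + 0.75·1.0 = 3.1062
R = v/ω = 1.5/0.75 = 2.0000
x' = 0 + 2.0000·(sin 3.1062 − sin 2.3562) = -1.3434
y' = -3 − 2.0000·(cos 3.1062 − cos 2.3562) = -2.4155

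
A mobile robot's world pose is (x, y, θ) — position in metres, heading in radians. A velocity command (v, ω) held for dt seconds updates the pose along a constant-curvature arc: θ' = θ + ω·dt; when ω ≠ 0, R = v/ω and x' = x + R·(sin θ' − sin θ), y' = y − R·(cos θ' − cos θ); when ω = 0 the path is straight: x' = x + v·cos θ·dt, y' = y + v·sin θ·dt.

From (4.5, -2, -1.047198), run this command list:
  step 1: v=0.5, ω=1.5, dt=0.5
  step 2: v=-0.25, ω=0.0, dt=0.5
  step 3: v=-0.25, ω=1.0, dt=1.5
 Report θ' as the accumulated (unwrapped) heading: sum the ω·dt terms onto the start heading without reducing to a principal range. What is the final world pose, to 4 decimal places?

(4.2651, -2.2646, 1.2028)

step 1: θ'=-0.2972 (R=0.3333) → pose (4.6911, -2.1521, -0.2972)
step 2: θ'=-0.2972 (straight) → pose (4.5715, -2.1154, -0.2972)
step 3: θ'=1.2028 (R=-0.2500) → pose (4.2651, -2.2646, 1.2028)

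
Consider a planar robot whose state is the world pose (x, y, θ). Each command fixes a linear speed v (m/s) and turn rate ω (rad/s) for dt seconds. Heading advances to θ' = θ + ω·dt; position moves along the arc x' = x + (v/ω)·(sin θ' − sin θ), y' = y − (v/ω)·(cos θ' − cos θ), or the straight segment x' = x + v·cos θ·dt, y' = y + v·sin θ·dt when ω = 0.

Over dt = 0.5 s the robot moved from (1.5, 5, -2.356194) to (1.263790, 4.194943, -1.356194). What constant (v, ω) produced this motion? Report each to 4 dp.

Δθ = -1.356194 − -2.356194 = 1.000000
ω = Δθ/dt = 1.000000/0.5 = 2.0000
R = −Δy/(cos θ' − cos θ) = 0.8750
v = R·ω = 0.8750·2.0000 = 1.7500

v = 1.7500, ω = 2.0000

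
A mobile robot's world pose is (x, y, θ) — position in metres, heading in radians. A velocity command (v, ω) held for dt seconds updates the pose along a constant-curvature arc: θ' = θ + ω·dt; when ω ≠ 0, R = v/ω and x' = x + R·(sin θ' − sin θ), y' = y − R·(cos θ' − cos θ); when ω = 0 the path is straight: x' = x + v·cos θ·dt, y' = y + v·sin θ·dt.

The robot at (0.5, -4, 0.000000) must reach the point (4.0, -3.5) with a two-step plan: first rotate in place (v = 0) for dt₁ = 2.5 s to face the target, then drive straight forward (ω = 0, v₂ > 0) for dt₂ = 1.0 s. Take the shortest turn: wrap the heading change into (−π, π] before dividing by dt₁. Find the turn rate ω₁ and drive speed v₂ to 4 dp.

ω₁ = 0.0568, v₂ = 3.5355

heading to target = atan2(-3.5−-4, 4−0.5) = 0.1419
Δθ = wrap(0.1419 − 0.0000) = 0.1419; ω₁ = Δθ/dt₁ = 0.0568
distance = √((4−0.5)² + (-3.5−-4)²) = 3.5355; v₂ = distance/dt₂ = 3.5355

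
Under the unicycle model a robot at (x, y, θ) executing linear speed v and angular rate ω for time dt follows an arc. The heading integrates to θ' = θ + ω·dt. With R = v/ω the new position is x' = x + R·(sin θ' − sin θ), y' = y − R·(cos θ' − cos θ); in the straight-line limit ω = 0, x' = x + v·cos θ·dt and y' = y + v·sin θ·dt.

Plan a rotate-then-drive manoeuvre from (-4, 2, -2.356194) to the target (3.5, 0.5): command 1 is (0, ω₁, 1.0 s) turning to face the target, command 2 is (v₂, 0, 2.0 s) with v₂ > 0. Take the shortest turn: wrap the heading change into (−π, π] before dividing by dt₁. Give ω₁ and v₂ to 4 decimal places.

heading to target = atan2(0.5−2, 3.5−-4) = -0.1974
Δθ = wrap(-0.1974 − -2.3562) = 2.1588; ω₁ = Δθ/dt₁ = 2.1588
distance = √((3.5−-4)² + (0.5−2)²) = 7.6485; v₂ = distance/dt₂ = 3.8243

ω₁ = 2.1588, v₂ = 3.8243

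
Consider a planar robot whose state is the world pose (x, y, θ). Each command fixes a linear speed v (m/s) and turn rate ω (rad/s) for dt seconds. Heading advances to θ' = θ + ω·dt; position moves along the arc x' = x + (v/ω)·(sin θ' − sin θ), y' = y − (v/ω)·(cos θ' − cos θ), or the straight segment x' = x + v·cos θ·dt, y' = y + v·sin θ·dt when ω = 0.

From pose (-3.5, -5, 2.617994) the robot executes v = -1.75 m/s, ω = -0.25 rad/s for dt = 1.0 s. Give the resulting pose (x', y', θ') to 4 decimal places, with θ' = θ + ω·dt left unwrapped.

(-2.1090, -6.0544, 2.3680)

θ' = 2.6180 + -0.25·1.0 = 2.3680
R = v/ω = -1.75/-0.25 = 7.0000
x' = -3.5 + 7.0000·(sin 2.3680 − sin 2.6180) = -2.1090
y' = -5 − 7.0000·(cos 2.3680 − cos 2.6180) = -6.0544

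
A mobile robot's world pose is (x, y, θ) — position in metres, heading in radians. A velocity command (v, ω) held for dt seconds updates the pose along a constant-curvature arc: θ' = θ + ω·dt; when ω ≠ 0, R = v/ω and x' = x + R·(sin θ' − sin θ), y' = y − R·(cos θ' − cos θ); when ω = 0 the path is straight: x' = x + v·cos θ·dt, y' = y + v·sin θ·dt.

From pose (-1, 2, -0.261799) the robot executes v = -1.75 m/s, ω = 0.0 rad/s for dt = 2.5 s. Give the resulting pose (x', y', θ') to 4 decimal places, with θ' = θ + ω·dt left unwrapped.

(-5.2259, 3.1323, -0.2618)

θ' = -0.2618 + 0.0·2.5 = -0.2618
ω = 0 → straight: x' = -1 + -1.75·cos(-0.2618)·2.5 = -5.2259
y' = 2 + -1.75·sin(-0.2618)·2.5 = 3.1323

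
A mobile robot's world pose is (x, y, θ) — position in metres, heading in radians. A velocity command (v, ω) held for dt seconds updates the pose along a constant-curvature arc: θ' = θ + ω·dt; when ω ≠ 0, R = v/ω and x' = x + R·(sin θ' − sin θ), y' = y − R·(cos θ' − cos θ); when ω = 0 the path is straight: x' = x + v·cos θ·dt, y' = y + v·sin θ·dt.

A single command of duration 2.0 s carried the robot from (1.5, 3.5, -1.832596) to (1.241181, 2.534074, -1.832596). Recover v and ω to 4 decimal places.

Δθ = -1.832596 − -1.832596 = 0.000000
ω = Δθ/dt = 0.000000/2.0 = 0.0000
ω = 0 → v = (Δx·cos θ + Δy·sin θ)/dt = 0.5000

v = 0.5000, ω = 0.0000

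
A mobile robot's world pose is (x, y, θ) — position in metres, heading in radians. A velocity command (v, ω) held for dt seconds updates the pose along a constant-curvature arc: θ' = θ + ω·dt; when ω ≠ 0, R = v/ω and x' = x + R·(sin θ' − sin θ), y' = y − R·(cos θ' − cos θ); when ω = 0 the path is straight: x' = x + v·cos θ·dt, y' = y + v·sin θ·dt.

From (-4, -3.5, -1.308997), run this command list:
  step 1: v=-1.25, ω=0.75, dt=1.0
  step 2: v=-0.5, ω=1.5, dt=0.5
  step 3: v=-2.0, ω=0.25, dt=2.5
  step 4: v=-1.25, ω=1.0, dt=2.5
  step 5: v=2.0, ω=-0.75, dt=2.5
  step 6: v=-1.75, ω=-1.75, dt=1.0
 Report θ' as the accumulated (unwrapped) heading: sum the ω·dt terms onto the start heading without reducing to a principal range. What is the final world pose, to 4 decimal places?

(-12.5498, -4.7864, -0.3090)

step 1: θ'=-0.5590 (R=-1.6667) → pose (-4.7260, -2.5184, -0.5590)
step 2: θ'=0.1910 (R=-0.3333) → pose (-4.9660, -2.4737, 0.1910)
step 3: θ'=0.8160 (R=-8.0000) → pose (-9.2746, -4.8471, 0.8160)
step 4: θ'=3.3160 (R=-1.2500) → pose (-8.1472, -6.9346, 3.3160)
step 5: θ'=1.4410 (R=-2.6667) → pose (-11.2541, -3.9632, 1.4410)
step 6: θ'=-0.3090 (R=1.0000) → pose (-12.5498, -4.7864, -0.3090)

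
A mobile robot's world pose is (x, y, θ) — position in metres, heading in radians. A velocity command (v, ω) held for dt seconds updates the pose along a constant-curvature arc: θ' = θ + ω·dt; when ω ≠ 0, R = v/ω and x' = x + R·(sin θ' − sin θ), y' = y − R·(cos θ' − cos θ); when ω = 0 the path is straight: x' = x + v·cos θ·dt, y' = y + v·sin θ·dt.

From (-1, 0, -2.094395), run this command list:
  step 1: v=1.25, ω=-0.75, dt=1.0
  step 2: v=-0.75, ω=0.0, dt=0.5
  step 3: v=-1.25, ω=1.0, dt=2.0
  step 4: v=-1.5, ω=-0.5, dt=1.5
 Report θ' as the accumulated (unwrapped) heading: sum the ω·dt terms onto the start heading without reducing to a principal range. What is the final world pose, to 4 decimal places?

(-1.7848, 3.4383, -1.5944)

step 1: θ'=-2.8444 (R=-1.6667) → pose (-1.9553, -0.7603, -2.8444)
step 2: θ'=-2.8444 (straight) → pose (-1.5967, -0.6505, -2.8444)
step 3: θ'=-0.8444 (R=-1.2500) → pose (-1.0283, 1.3750, -0.8444)
step 4: θ'=-1.5944 (R=3.0000) → pose (-1.7848, 3.4383, -1.5944)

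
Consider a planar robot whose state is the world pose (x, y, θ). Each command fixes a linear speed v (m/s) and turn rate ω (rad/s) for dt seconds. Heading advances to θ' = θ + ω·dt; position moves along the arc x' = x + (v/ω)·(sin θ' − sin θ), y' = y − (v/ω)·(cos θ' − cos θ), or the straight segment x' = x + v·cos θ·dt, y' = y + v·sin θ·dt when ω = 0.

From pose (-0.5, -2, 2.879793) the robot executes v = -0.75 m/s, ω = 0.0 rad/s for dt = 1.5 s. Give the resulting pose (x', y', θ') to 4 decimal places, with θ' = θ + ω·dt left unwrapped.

θ' = 2.8798 + 0.0·1.5 = 2.8798
ω = 0 → straight: x' = -0.5 + -0.75·cos(2.8798)·1.5 = 0.5867
y' = -2 + -0.75·sin(2.8798)·1.5 = -2.2912

(0.5867, -2.2912, 2.8798)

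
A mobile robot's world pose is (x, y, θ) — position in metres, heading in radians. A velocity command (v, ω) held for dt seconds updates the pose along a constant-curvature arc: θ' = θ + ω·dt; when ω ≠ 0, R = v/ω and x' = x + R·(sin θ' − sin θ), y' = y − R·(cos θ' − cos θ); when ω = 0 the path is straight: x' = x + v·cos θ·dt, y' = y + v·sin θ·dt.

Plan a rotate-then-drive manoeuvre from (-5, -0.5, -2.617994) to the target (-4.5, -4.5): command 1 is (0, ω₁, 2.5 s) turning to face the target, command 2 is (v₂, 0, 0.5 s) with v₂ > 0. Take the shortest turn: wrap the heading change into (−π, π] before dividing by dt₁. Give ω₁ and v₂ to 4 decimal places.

ω₁ = 0.4686, v₂ = 8.0623

heading to target = atan2(-4.5−-0.5, -4.5−-5) = -1.4464
Δθ = wrap(-1.4464 − -2.6180) = 1.1716; ω₁ = Δθ/dt₁ = 0.4686
distance = √((-4.5−-5)² + (-4.5−-0.5)²) = 4.0311; v₂ = distance/dt₂ = 8.0623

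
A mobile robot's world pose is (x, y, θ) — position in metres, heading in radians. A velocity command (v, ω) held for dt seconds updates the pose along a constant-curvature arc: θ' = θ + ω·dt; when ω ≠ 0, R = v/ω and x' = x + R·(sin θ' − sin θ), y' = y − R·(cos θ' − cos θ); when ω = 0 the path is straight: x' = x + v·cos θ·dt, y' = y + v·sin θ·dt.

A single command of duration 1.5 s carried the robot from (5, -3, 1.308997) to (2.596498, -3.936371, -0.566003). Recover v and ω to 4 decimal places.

v = -2.0000, ω = -1.2500

Δθ = -0.566003 − 1.308997 = -1.875000
ω = Δθ/dt = -1.875000/1.5 = -1.2500
R = Δx/(sin θ' − sin θ) = 1.6000
v = R·ω = 1.6000·-1.2500 = -2.0000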